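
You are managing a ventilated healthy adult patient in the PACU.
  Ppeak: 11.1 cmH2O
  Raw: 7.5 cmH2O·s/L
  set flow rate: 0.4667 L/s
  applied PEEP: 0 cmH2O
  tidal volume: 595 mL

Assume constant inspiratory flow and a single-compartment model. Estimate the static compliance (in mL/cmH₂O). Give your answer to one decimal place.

78.3

Equation of motion (constant flow): PIP = Vt/C + R·V̇ + PEEP.
Vt/C = PIP − R·V̇ − PEEP = 11.1 − 7.5×0.4667 − 0 = 11.1 − 3.5 − 0 = 7.6 cmH2O.
C = Vt / 7.6 = 595 / 7.6 = 78.289 mL/cmH2O.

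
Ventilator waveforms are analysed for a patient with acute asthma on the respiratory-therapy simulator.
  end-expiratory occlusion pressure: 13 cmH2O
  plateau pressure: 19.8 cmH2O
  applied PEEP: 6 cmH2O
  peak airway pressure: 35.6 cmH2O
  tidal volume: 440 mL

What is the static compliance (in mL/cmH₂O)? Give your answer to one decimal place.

End-expiratory occlusion gives total PEEP = 13 cmH2O (intrinsic PEEP = 13 − 6 = 7). Use total PEEP for the elastic gradient.
Cstat = Vt / (Pplat − PEEPtotal) = 440 / (19.8 − 13) = 440 / 6.8 = 64.706 mL/cmH2O.

64.7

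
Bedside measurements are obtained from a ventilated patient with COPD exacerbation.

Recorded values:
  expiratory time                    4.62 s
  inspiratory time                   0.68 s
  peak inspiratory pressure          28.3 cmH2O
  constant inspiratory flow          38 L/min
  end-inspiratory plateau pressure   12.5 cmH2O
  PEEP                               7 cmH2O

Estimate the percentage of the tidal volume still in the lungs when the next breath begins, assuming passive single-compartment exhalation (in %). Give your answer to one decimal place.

9.4

Flow: 38 L/min ÷ 60 = 0.6333 L/s.
Vt = flow × Ti = 0.6333 L/s × 0.68 s × 1000 mL/L = 430.64 mL.
R = (PIP − Pplat)/V̇ = (28.3 − 12.5) / 0.6333 = 15.8/0.6333 = 24.949 cmH2O·s/L.
C = Vt/(Pplat − PEEP) = 430.64 / (12.5 − 7) = 430.64/5.5 = 78.298 mL/cmH2O.
τ = R × C = 24.949 × 0.0783 L/cmH2O = 1.954 s.
Fraction remaining at end-expiration = e^(−Te/τ) = e^(−4.62/1.954) = 0.09401 → 9.401%.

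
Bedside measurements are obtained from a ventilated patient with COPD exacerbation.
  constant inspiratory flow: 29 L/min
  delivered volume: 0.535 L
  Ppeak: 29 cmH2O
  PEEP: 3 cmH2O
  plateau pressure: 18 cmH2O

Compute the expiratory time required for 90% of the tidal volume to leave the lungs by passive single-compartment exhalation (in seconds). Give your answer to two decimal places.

Flow: 29 L/min ÷ 60 = 0.4833 L/s.
R = (PIP − Pplat)/V̇ = (29 − 18) / 0.4833 = 11.0/0.4833 = 22.76 cmH2O·s/L.
C = Vt/(Pplat − PEEP) = 535.0 / (18 − 3) = 535.0/15.0 = 35.667 mL/cmH2O.
τ = R × C = 22.76 × 0.03567 L/cmH2O = 0.8118 s.
t = −τ·ln(1 − 0.90) = −0.8118·ln(0.1) = 1.869 s.

1.87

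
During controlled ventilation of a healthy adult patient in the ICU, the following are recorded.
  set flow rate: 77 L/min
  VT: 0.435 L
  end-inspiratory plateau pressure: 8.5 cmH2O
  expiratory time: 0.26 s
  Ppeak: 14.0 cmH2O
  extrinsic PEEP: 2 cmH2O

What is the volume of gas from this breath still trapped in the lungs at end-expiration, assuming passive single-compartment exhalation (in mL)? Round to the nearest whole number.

176

Flow: 77 L/min ÷ 60 = 1.2833 L/s.
R = (PIP − Pplat)/V̇ = (14.0 − 8.5) / 1.2833 = 5.5/1.2833 = 4.286 cmH2O·s/L.
C = Vt/(Pplat − PEEP) = 435.0 / (8.5 − 2) = 435.0/6.5 = 66.923 mL/cmH2O.
τ = R × C = 4.286 × 0.06692 L/cmH2O = 0.2868 s.
Fraction remaining = e^(−Te/τ) = e^(−0.26/0.2868) = 0.4039.
Trapped volume = 435.0 × 0.4039 = 175.7 mL.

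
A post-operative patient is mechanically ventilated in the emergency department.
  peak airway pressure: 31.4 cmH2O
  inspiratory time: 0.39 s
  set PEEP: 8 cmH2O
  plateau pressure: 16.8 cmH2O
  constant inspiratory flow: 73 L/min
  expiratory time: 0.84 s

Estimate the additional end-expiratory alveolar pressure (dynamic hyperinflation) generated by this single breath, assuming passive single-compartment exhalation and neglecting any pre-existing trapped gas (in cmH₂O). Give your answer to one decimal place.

Flow: 73 L/min ÷ 60 = 1.2167 L/s.
Vt = flow × Ti = 1.2167 L/s × 0.39 s × 1000 mL/L = 474.51 mL.
R = (PIP − Pplat)/V̇ = (31.4 − 16.8) / 1.2167 = 14.6/1.2167 = 12.0 cmH2O·s/L.
C = Vt/(Pplat − PEEP) = 474.51 / (16.8 − 8) = 474.51/8.8 = 53.922 mL/cmH2O.
τ = R × C = 12.0 × 0.05392 L/cmH2O = 0.647 s.
Fraction remaining = e^(−Te/τ) = e^(−0.84/0.647) = 0.273; trapped volume = 474.51 × 0.273 = 129.54 mL.
Additional alveolar pressure from trapping ≈ V_trapped / C = 129.54 / 53.922 = 2.402 cmH2O.

2.4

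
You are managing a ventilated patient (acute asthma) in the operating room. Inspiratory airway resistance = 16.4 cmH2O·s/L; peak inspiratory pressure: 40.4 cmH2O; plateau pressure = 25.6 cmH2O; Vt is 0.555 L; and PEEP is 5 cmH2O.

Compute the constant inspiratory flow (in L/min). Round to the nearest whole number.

54

flow = (PIP − Pplat) / Raw = (40.4 − 25.6) / 16.4 = 0.9024 L/s × 60 = 54.144 L/min.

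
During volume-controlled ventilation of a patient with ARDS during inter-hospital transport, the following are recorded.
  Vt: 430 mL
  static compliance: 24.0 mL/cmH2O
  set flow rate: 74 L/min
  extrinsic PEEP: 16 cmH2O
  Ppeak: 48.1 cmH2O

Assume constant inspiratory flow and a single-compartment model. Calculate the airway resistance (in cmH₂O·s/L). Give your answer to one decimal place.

Flow: 74 L/min ÷ 60 = 1.2333 L/s.
Equation of motion (constant flow): PIP = Vt/C + R·V̇ + PEEP.
R·V̇ = PIP − Vt/C − PEEP = 48.1 − 430/24.0 − 16 = 48.1 − 17.917 − 16 = 14.183 cmH2O.
R = 14.183 / 1.2333 = 11.5 cmH2O·s/L.

11.5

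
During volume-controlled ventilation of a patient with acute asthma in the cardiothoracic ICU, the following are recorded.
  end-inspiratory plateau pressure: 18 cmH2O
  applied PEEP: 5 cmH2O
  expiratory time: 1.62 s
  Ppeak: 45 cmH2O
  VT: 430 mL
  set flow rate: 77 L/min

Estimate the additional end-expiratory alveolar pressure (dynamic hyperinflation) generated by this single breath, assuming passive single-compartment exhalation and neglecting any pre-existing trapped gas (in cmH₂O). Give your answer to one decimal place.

Flow: 77 L/min ÷ 60 = 1.2833 L/s.
R = (PIP − Pplat)/V̇ = (45 − 18) / 1.2833 = 27.0/1.2833 = 21.04 cmH2O·s/L.
C = Vt/(Pplat − PEEP) = 430.0 / (18 − 5) = 430.0/13.0 = 33.077 mL/cmH2O.
τ = R × C = 21.04 × 0.03308 L/cmH2O = 0.696 s.
Fraction remaining = e^(−Te/τ) = e^(−1.62/0.696) = 0.09753; trapped volume = 430.0 × 0.09753 = 41.938 mL.
Additional alveolar pressure from trapping ≈ V_trapped / C = 41.938 / 33.077 = 1.268 cmH2O.

1.3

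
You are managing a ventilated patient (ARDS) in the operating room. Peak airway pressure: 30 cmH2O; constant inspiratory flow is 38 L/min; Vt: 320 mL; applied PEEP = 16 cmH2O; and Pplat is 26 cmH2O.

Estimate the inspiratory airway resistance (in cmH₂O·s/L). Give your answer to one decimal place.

6.3

Flow: 38 L/min ÷ 60 = 0.6333 L/s.
Raw = (PIP − Pplat) / flow = (30 − 26) / 0.6333 = 4.0 / 0.6333 = 6.316 cmH2O·s/L.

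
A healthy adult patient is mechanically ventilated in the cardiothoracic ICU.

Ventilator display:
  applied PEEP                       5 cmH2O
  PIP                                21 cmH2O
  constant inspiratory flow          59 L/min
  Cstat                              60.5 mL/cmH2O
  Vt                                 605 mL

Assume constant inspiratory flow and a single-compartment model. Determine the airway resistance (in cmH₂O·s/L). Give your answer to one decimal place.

6.1

Flow: 59 L/min ÷ 60 = 0.9833 L/s.
Equation of motion (constant flow): PIP = Vt/C + R·V̇ + PEEP.
R·V̇ = PIP − Vt/C − PEEP = 21 − 605/60.5 − 5 = 21 − 10.0 − 5 = 6.0 cmH2O.
R = 6.0 / 0.9833 = 6.102 cmH2O·s/L.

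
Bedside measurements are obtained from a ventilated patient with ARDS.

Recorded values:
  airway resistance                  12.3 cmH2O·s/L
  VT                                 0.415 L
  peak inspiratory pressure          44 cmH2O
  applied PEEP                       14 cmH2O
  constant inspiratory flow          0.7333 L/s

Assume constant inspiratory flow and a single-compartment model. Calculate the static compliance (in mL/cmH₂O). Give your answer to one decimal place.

Equation of motion (constant flow): PIP = Vt/C + R·V̇ + PEEP.
Vt/C = PIP − R·V̇ − PEEP = 44 − 12.3×0.7333 − 14 = 44 − 9.02 − 14 = 20.98 cmH2O.
C = Vt / 20.98 = 415 / 20.98 = 19.781 mL/cmH2O.

19.8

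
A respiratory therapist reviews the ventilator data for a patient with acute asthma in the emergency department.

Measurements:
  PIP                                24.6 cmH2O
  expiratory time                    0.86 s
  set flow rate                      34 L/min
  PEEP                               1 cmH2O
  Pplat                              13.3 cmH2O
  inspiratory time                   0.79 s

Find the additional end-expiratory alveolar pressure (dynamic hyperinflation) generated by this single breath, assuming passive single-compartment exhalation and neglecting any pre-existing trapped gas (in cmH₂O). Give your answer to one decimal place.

3.8

Flow: 34 L/min ÷ 60 = 0.5667 L/s.
Vt = flow × Ti = 0.5667 L/s × 0.79 s × 1000 mL/L = 447.69 mL.
R = (PIP − Pplat)/V̇ = (24.6 − 13.3) / 0.5667 = 11.3/0.5667 = 19.94 cmH2O·s/L.
C = Vt/(Pplat − PEEP) = 447.69 / (13.3 − 1) = 447.69/12.3 = 36.398 mL/cmH2O.
τ = R × C = 19.94 × 0.0364 L/cmH2O = 0.7258 s.
Fraction remaining = e^(−Te/τ) = e^(−0.86/0.7258) = 0.3058; trapped volume = 447.69 × 0.3058 = 136.9 mL.
Additional alveolar pressure from trapping ≈ V_trapped / C = 136.9 / 36.398 = 3.761 cmH2O.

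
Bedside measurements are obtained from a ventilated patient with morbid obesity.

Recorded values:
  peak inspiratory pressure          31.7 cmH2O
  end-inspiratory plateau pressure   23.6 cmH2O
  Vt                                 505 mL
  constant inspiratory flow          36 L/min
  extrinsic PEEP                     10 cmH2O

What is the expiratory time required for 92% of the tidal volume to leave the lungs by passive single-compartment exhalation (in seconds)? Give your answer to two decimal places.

Flow: 36 L/min ÷ 60 = 0.6 L/s.
R = (PIP − Pplat)/V̇ = (31.7 − 23.6) / 0.6 = 8.1/0.6 = 13.5 cmH2O·s/L.
C = Vt/(Pplat − PEEP) = 505.0 / (23.6 − 10) = 505.0/13.6 = 37.132 mL/cmH2O.
τ = R × C = 13.5 × 0.03713 L/cmH2O = 0.5013 s.
t = −τ·ln(1 − 0.92) = −0.5013·ln(0.08) = 1.266 s.

1.27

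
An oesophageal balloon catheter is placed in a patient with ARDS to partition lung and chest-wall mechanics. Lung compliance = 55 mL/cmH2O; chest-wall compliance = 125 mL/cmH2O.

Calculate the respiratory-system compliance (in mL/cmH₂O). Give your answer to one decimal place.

38.2

Lung and chest wall are elastances in series: 1/Crs = 1/CL + 1/Ccw.
1/Crs = 1/55 + 1/125 = 0.02618.
Crs = 38.197 mL/cmH2O.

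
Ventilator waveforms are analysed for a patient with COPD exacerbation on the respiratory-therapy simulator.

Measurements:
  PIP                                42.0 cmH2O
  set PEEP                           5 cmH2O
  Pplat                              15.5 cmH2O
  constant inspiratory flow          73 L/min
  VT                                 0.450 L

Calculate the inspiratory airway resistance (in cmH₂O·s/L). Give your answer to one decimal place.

21.8

Flow: 73 L/min ÷ 60 = 1.2167 L/s.
Raw = (PIP − Pplat) / flow = (42.0 − 15.5) / 1.2167 = 26.5 / 1.2167 = 21.78 cmH2O·s/L.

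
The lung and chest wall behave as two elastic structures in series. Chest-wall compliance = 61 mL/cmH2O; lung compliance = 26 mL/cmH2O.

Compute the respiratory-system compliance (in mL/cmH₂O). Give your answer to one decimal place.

18.2

Lung and chest wall are elastances in series: 1/Crs = 1/CL + 1/Ccw.
1/Crs = 1/26 + 1/61 = 0.05485.
Crs = 18.232 mL/cmH2O.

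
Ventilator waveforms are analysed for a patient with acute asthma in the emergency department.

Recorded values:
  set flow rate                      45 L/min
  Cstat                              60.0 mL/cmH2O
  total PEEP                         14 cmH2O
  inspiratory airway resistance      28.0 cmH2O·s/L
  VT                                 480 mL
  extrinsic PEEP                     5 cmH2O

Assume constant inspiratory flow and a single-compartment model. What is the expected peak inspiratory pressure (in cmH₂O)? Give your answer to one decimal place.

Flow: 45 L/min ÷ 60 = 0.75 L/s.
Total PEEP = 14 cmH2O (set 5 + intrinsic 9); this is the baseline alveolar pressure.
Equation of motion (constant flow): PIP = Vt/C + R·V̇ + PEEP.
PIP = 480/60.0 + 28.0×0.75 + 14 = 8.0 + 21.0 + 14 = 43.0 cmH2O.

43.0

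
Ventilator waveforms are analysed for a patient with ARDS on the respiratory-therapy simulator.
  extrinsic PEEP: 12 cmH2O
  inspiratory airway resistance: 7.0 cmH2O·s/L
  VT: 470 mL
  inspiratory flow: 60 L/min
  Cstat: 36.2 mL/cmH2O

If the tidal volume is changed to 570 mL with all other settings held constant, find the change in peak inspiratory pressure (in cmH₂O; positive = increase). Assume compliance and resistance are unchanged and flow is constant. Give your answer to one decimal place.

2.8

PIP = Vt/C + R·V̇ + PEEP (constant-flow equation of motion).
Only the elastic term changes: ΔPIP = ΔVt / C = (570 − 470) / 36.2 = 2.762 cmH2O.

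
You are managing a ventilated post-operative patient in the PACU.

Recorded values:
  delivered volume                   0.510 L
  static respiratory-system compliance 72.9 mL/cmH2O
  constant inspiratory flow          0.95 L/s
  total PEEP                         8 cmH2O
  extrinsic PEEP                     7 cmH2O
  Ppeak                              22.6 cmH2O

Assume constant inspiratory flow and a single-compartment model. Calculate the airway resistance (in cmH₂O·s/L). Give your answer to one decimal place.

8.0

Total PEEP = 8 cmH2O (set 7 + intrinsic 1); this is the baseline alveolar pressure.
Equation of motion (constant flow): PIP = Vt/C + R·V̇ + PEEP.
R·V̇ = PIP − Vt/C − PEEP = 22.6 − 510/72.9 − 8 = 22.6 − 6.996 − 8 = 7.604 cmH2O.
R = 7.604 / 0.95 = 8.004 cmH2O·s/L.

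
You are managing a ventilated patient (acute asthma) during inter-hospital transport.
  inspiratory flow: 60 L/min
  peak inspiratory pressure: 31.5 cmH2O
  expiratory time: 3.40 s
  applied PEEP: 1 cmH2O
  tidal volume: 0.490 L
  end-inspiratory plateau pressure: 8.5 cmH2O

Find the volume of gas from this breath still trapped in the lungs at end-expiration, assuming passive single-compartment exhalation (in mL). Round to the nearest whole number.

Flow: 60 L/min ÷ 60 = 1 L/s.
R = (PIP − Pplat)/V̇ = (31.5 − 8.5) / 1 = 23.0/1 = 23.0 cmH2O·s/L.
C = Vt/(Pplat − PEEP) = 490.0 / (8.5 − 1) = 490.0/7.5 = 65.333 mL/cmH2O.
τ = R × C = 23.0 × 0.06533 L/cmH2O = 1.503 s.
Fraction remaining = e^(−Te/τ) = e^(−3.40/1.503) = 0.1041.
Trapped volume = 490.0 × 0.1041 = 51.009 mL.

51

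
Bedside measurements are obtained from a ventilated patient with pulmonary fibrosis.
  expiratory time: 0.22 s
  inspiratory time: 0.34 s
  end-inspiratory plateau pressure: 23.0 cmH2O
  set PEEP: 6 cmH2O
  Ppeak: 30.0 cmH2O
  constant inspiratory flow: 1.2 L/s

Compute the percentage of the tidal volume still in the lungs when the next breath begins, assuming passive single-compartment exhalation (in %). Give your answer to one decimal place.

Vt = flow × Ti = 1.2 L/s × 0.34 s × 1000 mL/L = 408.0 mL.
R = (PIP − Pplat)/V̇ = (30.0 − 23.0) / 1.2 = 7.0/1.2 = 5.833 cmH2O·s/L.
C = Vt/(Pplat − PEEP) = 408.0 / (23.0 − 6) = 408.0/17.0 = 24.0 mL/cmH2O.
τ = R × C = 5.833 × 0.024 L/cmH2O = 0.14 s.
Fraction remaining at end-expiration = e^(−Te/τ) = e^(−0.22/0.14) = 0.2077 → 20.77%.

20.8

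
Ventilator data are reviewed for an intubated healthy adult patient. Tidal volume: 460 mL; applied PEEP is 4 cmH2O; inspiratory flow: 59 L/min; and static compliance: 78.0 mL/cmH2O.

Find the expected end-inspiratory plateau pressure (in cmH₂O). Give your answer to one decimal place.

Pplat = PEEP + Vt / Cstat = 4 + 460 / 78.0 = 4 + 5.897 = 9.897 cmH2O.

9.9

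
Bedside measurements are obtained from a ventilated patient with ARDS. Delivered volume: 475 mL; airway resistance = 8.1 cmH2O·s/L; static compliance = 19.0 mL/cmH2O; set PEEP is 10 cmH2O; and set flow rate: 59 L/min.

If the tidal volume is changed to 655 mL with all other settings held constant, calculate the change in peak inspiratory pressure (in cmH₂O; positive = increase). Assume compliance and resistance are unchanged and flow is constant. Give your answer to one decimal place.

PIP = Vt/C + R·V̇ + PEEP (constant-flow equation of motion).
Only the elastic term changes: ΔPIP = ΔVt / C = (655 − 475) / 19.0 = 9.474 cmH2O.

9.5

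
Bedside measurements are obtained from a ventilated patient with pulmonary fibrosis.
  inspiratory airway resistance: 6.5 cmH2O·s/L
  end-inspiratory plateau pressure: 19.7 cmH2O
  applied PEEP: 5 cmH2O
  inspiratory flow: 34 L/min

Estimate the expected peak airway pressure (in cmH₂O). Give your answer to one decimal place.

23.4

Flow: 34 L/min ÷ 60 = 0.5667 L/s.
PIP = Pplat + Raw × flow = 19.7 + 6.5 × 0.5667 = 19.7 + 3.684 = 23.384 cmH2O.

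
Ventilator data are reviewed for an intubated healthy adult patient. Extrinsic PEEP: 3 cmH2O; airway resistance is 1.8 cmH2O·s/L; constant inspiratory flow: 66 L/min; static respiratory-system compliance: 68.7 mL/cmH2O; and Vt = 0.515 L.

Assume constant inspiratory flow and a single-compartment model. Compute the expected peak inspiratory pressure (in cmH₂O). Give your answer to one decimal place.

12.5

Flow: 66 L/min ÷ 60 = 1.1 L/s.
Equation of motion (constant flow): PIP = Vt/C + R·V̇ + PEEP.
PIP = 515/68.7 + 1.8×1.1 + 3 = 7.496 + 1.98 + 3 = 12.476 cmH2O.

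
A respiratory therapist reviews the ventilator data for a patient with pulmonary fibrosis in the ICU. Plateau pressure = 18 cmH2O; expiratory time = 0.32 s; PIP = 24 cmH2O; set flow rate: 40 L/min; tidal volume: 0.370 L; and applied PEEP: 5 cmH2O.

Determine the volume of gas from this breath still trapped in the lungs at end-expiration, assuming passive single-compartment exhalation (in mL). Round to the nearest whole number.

Flow: 40 L/min ÷ 60 = 0.6667 L/s.
R = (PIP − Pplat)/V̇ = (24 − 18) / 0.6667 = 6.0/0.6667 = 9.0 cmH2O·s/L.
C = Vt/(Pplat − PEEP) = 370.0 / (18 − 5) = 370.0/13.0 = 28.462 mL/cmH2O.
τ = R × C = 9.0 × 0.02846 L/cmH2O = 0.2561 s.
Fraction remaining = e^(−Te/τ) = e^(−0.32/0.2561) = 0.2866.
Trapped volume = 370.0 × 0.2866 = 106.04 mL.

106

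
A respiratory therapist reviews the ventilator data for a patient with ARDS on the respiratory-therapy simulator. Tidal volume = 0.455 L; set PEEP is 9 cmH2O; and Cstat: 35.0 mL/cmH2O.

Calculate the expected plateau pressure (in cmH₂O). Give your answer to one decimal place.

22.0

Pplat = PEEP + Vt / Cstat = 9 + 455 / 35.0 = 9 + 13.0 = 22.0 cmH2O.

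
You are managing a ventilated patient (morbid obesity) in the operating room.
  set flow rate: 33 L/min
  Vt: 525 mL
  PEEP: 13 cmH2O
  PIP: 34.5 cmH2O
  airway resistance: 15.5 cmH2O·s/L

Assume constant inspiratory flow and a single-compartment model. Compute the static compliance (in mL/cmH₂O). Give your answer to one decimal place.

40.5

Flow: 33 L/min ÷ 60 = 0.55 L/s.
Equation of motion (constant flow): PIP = Vt/C + R·V̇ + PEEP.
Vt/C = PIP − R·V̇ − PEEP = 34.5 − 15.5×0.55 − 13 = 34.5 − 8.525 − 13 = 12.975 cmH2O.
C = Vt / 12.975 = 525 / 12.975 = 40.462 mL/cmH2O.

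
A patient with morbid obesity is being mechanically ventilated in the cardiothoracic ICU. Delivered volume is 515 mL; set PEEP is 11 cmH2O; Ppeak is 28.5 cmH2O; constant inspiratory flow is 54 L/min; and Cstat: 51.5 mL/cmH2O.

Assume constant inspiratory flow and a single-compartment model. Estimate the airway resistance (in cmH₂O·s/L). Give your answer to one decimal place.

Flow: 54 L/min ÷ 60 = 0.9 L/s.
Equation of motion (constant flow): PIP = Vt/C + R·V̇ + PEEP.
R·V̇ = PIP − Vt/C − PEEP = 28.5 − 515/51.5 − 11 = 28.5 − 10.0 − 11 = 7.5 cmH2O.
R = 7.5 / 0.9 = 8.333 cmH2O·s/L.

8.3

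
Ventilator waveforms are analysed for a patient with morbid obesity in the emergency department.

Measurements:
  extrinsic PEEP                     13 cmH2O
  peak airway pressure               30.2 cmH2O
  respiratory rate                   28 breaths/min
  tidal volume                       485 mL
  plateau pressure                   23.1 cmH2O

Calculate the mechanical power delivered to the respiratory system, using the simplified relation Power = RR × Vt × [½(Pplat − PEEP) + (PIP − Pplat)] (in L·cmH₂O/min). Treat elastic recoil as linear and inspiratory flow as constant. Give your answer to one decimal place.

165.0

Per-breath work = Vt × [½(Pplat−PEEP) + (PIP−Pplat)] = 0.485 × [0.5×10.1 + 7.1] = 0.485 × 12.15 = 5.893 L·cmH2O.
Power = 28 × 5.893 = 165.0 L·cmH2O/min.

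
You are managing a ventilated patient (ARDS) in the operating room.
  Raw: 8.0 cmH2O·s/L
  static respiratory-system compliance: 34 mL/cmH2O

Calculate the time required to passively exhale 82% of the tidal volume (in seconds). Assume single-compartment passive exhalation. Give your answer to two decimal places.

0.47

τ = R × C = 8.0 × 34 mL/cmH2O = 8.0 × 0.034 L/cmH2O = 0.272 s.
Exhaled fraction f = 1 − e^(−t/τ) → t = −τ·ln(1 − f) = −0.272·ln(0.18) = 0.4664 s.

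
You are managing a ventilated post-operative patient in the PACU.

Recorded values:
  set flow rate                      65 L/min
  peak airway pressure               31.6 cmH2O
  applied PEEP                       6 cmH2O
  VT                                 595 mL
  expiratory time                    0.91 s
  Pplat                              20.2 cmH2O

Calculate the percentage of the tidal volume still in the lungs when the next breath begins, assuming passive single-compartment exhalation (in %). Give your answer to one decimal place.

12.7

Flow: 65 L/min ÷ 60 = 1.0833 L/s.
R = (PIP − Pplat)/V̇ = (31.6 − 20.2) / 1.0833 = 11.4/1.0833 = 10.523 cmH2O·s/L.
C = Vt/(Pplat − PEEP) = 595.0 / (20.2 − 6) = 595.0/14.2 = 41.901 mL/cmH2O.
τ = R × C = 10.523 × 0.0419 L/cmH2O = 0.4409 s.
Fraction remaining at end-expiration = e^(−Te/τ) = e^(−0.91/0.4409) = 0.127 → 12.7%.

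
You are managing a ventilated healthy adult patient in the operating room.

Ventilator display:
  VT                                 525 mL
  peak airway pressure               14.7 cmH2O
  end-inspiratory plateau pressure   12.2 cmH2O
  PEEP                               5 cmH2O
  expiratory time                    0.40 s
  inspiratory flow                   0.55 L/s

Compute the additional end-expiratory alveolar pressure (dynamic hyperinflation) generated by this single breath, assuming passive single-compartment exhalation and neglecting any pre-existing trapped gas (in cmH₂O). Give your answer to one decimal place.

R = (PIP − Pplat)/V̇ = (14.7 − 12.2) / 0.55 = 2.5/0.55 = 4.545 cmH2O·s/L.
C = Vt/(Pplat − PEEP) = 525.0 / (12.2 − 5) = 525.0/7.2 = 72.917 mL/cmH2O.
τ = R × C = 4.545 × 0.07292 L/cmH2O = 0.3314 s.
Fraction remaining = e^(−Te/τ) = e^(−0.40/0.3314) = 0.2991; trapped volume = 525.0 × 0.2991 = 157.03 mL.
Additional alveolar pressure from trapping ≈ V_trapped / C = 157.03 / 72.917 = 2.154 cmH2O.

2.2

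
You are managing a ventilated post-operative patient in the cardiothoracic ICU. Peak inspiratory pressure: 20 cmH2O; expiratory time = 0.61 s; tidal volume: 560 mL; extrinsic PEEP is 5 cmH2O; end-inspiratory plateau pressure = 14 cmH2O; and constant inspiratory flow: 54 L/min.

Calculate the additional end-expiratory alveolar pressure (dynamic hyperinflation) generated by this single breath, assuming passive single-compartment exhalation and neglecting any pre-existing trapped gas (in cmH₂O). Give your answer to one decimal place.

2.1

Flow: 54 L/min ÷ 60 = 0.9 L/s.
R = (PIP − Pplat)/V̇ = (20 − 14) / 0.9 = 6.0/0.9 = 6.667 cmH2O·s/L.
C = Vt/(Pplat − PEEP) = 560.0 / (14 − 5) = 560.0/9.0 = 62.222 mL/cmH2O.
τ = R × C = 6.667 × 0.06222 L/cmH2O = 0.4148 s.
Fraction remaining = e^(−Te/τ) = e^(−0.61/0.4148) = 0.2298; trapped volume = 560.0 × 0.2298 = 128.69 mL.
Additional alveolar pressure from trapping ≈ V_trapped / C = 128.69 / 62.222 = 2.068 cmH2O.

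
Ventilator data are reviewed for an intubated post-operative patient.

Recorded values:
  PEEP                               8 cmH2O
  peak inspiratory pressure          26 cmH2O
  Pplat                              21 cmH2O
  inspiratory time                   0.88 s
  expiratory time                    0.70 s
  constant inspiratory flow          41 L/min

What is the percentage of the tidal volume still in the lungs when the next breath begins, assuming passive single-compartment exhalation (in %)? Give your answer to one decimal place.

Flow: 41 L/min ÷ 60 = 0.6833 L/s.
Vt = flow × Ti = 0.6833 L/s × 0.88 s × 1000 mL/L = 601.3 mL.
R = (PIP − Pplat)/V̇ = (26 − 21) / 0.6833 = 5.0/0.6833 = 7.317 cmH2O·s/L.
C = Vt/(Pplat − PEEP) = 601.3 / (21 − 8) = 601.3/13.0 = 46.254 mL/cmH2O.
τ = R × C = 7.317 × 0.04625 L/cmH2O = 0.3384 s.
Fraction remaining at end-expiration = e^(−Te/τ) = e^(−0.70/0.3384) = 0.1264 → 12.64%.

12.6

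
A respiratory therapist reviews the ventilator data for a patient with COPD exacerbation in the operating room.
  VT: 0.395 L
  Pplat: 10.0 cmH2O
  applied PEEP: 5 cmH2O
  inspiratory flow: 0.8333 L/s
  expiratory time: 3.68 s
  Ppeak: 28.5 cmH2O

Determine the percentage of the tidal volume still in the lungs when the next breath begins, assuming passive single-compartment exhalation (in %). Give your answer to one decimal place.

R = (PIP − Pplat)/V̇ = (28.5 − 10.0) / 0.8333 = 18.5/0.8333 = 22.201 cmH2O·s/L.
C = Vt/(Pplat − PEEP) = 395.0 / (10.0 − 5) = 395.0/5.0 = 79.0 mL/cmH2O.
τ = R × C = 22.201 × 0.079 L/cmH2O = 1.754 s.
Fraction remaining at end-expiration = e^(−Te/τ) = e^(−3.68/1.754) = 0.1227 → 12.27%.

12.3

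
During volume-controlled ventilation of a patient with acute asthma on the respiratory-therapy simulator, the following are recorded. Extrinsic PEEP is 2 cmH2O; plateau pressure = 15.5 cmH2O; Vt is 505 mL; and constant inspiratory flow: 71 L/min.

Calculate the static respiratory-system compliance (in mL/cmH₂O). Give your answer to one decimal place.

37.4

Cstat = Vt / (Pplat − PEEP) = 505 / (15.5 − 2) = 505 / 13.5 = 37.407 mL/cmH2O.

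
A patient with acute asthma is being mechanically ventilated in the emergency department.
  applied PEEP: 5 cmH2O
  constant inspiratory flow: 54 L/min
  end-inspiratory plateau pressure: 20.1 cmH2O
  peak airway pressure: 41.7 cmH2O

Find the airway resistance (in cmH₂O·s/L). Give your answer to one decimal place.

Flow: 54 L/min ÷ 60 = 0.9 L/s.
Raw = (PIP − Pplat) / flow = (41.7 − 20.1) / 0.9 = 21.6 / 0.9 = 24.0 cmH2O·s/L.

24.0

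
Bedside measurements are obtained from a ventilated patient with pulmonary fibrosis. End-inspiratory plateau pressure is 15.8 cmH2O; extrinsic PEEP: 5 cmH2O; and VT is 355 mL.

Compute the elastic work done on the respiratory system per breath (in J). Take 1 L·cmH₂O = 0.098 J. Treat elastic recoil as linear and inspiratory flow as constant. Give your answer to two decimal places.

Elastic work ≈ ½ × (Pplat − PEEP) × Vt = 0.5 × (15.8 − 5) × 0.355 L = 0.5 × 10.8 × 0.355 = 1.917 L·cmH2O.
× 0.098 J/(L·cmH2O) → 0.1879 J.

0.19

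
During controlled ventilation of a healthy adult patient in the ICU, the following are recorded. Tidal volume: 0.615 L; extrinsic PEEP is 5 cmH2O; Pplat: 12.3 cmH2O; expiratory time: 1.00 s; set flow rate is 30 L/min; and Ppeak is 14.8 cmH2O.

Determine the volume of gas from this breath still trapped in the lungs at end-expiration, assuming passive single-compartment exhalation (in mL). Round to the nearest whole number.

57

Flow: 30 L/min ÷ 60 = 0.5 L/s.
R = (PIP − Pplat)/V̇ = (14.8 − 12.3) / 0.5 = 2.5/0.5 = 5.0 cmH2O·s/L.
C = Vt/(Pplat − PEEP) = 615.0 / (12.3 − 5) = 615.0/7.3 = 84.247 mL/cmH2O.
τ = R × C = 5.0 × 0.08425 L/cmH2O = 0.4213 s.
Fraction remaining = e^(−Te/τ) = e^(−1.00/0.4213) = 0.09314.
Trapped volume = 615.0 × 0.09314 = 57.281 mL.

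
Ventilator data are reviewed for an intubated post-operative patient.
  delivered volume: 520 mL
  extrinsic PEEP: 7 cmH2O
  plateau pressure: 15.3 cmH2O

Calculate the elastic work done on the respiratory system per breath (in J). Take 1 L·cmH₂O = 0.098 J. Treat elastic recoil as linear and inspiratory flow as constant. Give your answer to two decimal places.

Elastic work ≈ ½ × (Pplat − PEEP) × Vt = 0.5 × (15.3 − 7) × 0.520 L = 0.5 × 8.3 × 0.520 = 2.158 L·cmH2O.
× 0.098 J/(L·cmH2O) → 0.2115 J.

0.21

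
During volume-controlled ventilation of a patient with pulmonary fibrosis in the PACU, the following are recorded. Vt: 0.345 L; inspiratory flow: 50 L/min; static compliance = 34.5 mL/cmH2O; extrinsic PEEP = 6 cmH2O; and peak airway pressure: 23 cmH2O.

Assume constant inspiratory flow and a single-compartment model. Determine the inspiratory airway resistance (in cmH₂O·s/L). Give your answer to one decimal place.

Flow: 50 L/min ÷ 60 = 0.8333 L/s.
Equation of motion (constant flow): PIP = Vt/C + R·V̇ + PEEP.
R·V̇ = PIP − Vt/C − PEEP = 23 − 345/34.5 − 6 = 23 − 10.0 − 6 = 7.0 cmH2O.
R = 7.0 / 0.8333 = 8.4 cmH2O·s/L.

8.4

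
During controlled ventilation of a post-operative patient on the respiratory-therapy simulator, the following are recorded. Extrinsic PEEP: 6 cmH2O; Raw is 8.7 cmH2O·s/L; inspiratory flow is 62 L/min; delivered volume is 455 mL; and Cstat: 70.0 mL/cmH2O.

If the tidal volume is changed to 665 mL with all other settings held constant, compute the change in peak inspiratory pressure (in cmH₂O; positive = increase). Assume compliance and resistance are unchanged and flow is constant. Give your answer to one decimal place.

PIP = Vt/C + R·V̇ + PEEP (constant-flow equation of motion).
Only the elastic term changes: ΔPIP = ΔVt / C = (665 − 455) / 70.0 = 3.0 cmH2O.

3.0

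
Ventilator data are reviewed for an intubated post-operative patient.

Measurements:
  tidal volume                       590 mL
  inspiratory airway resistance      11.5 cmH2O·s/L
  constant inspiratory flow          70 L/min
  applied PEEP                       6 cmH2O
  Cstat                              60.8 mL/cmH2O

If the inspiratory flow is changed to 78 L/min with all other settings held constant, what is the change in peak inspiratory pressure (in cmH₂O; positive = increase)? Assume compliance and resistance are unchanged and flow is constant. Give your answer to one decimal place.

1.5

Flow: 70 L/min ÷ 60 = 1.1667 L/s.
New flow: 78 L/min ÷ 60 = 1.3 L/s.
PIP = Vt/C + R·V̇ + PEEP (constant-flow equation of motion).
Only the resistive term changes: ΔPIP = R × ΔV̇ = 11.5 × (1.3 − 1.1667) = 11.5 × 0.1333 = 1.533 cmH2O.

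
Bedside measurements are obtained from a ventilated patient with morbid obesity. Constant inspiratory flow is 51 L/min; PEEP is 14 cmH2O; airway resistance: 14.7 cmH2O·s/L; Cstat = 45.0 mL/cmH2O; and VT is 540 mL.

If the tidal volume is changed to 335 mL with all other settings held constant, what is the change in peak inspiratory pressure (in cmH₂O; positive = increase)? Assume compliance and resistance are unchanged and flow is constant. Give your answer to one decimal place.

PIP = Vt/C + R·V̇ + PEEP (constant-flow equation of motion).
Only the elastic term changes: ΔPIP = ΔVt / C = (335 − 540) / 45.0 = -4.556 cmH2O.

-4.6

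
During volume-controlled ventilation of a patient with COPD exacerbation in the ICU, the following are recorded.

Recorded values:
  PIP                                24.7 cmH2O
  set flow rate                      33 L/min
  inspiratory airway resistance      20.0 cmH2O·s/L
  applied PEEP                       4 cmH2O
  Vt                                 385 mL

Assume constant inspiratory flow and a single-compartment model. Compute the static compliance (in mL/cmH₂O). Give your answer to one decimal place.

39.7

Flow: 33 L/min ÷ 60 = 0.55 L/s.
Equation of motion (constant flow): PIP = Vt/C + R·V̇ + PEEP.
Vt/C = PIP − R·V̇ − PEEP = 24.7 − 20.0×0.55 − 4 = 24.7 − 11.0 − 4 = 9.7 cmH2O.
C = Vt / 9.7 = 385 / 9.7 = 39.691 mL/cmH2O.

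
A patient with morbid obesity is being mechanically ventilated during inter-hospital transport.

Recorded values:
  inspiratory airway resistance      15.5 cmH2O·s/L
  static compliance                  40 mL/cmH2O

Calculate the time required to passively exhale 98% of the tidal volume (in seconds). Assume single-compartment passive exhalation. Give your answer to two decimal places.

2.43

τ = R × C = 15.5 × 40 mL/cmH2O = 15.5 × 0.040 L/cmH2O = 0.62 s.
Exhaled fraction f = 1 − e^(−t/τ) → t = −τ·ln(1 − f) = −0.62·ln(0.02) = 2.425 s.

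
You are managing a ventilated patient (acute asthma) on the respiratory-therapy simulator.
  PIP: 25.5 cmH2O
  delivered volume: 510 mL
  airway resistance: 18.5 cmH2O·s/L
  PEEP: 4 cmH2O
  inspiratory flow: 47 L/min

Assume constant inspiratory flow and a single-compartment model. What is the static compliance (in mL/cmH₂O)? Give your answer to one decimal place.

72.8

Flow: 47 L/min ÷ 60 = 0.7833 L/s.
Equation of motion (constant flow): PIP = Vt/C + R·V̇ + PEEP.
Vt/C = PIP − R·V̇ − PEEP = 25.5 − 18.5×0.7833 − 4 = 25.5 − 14.491 − 4 = 7.009 cmH2O.
C = Vt / 7.009 = 510 / 7.009 = 72.764 mL/cmH2O.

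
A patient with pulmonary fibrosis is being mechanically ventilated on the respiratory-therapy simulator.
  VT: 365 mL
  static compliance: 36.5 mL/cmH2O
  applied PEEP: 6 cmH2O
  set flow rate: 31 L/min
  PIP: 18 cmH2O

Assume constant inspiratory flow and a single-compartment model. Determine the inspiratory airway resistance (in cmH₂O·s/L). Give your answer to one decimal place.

Flow: 31 L/min ÷ 60 = 0.5167 L/s.
Equation of motion (constant flow): PIP = Vt/C + R·V̇ + PEEP.
R·V̇ = PIP − Vt/C − PEEP = 18 − 365/36.5 − 6 = 18 − 10.0 − 6 = 2.0 cmH2O.
R = 2.0 / 0.5167 = 3.871 cmH2O·s/L.

3.9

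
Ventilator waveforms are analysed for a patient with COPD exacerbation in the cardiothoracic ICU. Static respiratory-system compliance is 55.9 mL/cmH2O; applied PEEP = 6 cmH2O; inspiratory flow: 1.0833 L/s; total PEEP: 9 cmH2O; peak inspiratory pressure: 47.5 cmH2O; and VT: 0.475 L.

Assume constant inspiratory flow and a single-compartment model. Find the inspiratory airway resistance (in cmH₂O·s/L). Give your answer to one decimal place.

Total PEEP = 9 cmH2O (set 6 + intrinsic 3); this is the baseline alveolar pressure.
Equation of motion (constant flow): PIP = Vt/C + R·V̇ + PEEP.
R·V̇ = PIP − Vt/C − PEEP = 47.5 − 475/55.9 − 9 = 47.5 − 8.497 − 9 = 30.003 cmH2O.
R = 30.003 / 1.0833 = 27.696 cmH2O·s/L.

27.7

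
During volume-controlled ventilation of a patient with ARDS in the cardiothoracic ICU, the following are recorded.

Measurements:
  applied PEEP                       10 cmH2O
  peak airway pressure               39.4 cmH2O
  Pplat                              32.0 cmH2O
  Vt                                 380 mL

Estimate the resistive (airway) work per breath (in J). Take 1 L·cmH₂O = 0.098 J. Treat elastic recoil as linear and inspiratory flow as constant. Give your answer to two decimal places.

With constant inspiratory flow the resistive pressure is constant at PIP − Pplat = 39.4 − 32.0 = 7.4 cmH2O, so resistive work = 7.4 × 0.380 = 2.812 L·cmH2O.
× 0.098 J/(L·cmH2O) → 0.2756 J.

0.28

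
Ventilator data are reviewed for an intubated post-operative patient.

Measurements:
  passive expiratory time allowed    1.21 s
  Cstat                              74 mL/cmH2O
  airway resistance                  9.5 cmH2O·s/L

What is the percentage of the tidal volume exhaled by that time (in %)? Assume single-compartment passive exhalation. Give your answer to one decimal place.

82.1

τ = R × C = 9.5 × 74 mL/cmH2O = 9.5 × 0.074 L/cmH2O = 0.703 s.
Passive exhalation: V(t)/V₀ = e^(−t/τ) = e^(−1.21/0.703) = 0.1789.
Fraction exhaled = 1 − 0.1789 = 0.8211 → 82.11%.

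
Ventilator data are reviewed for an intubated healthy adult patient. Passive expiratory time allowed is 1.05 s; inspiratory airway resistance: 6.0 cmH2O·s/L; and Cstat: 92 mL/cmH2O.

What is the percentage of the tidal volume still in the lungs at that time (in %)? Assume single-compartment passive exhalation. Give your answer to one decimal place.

τ = R × C = 6.0 × 92 mL/cmH2O = 6.0 × 0.092 L/cmH2O = 0.552 s.
Passive exhalation: V(t)/V₀ = e^(−t/τ) = e^(−1.05/0.552) = 0.1492.
Fraction remaining = 0.1492 → 14.92%.

14.9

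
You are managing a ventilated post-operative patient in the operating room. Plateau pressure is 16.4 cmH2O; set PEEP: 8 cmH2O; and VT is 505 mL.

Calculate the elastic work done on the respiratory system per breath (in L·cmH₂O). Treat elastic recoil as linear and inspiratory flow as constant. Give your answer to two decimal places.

2.12

Elastic work ≈ ½ × (Pplat − PEEP) × Vt = 0.5 × (16.4 − 8) × 0.505 L = 0.5 × 8.4 × 0.505 = 2.121 L·cmH2O.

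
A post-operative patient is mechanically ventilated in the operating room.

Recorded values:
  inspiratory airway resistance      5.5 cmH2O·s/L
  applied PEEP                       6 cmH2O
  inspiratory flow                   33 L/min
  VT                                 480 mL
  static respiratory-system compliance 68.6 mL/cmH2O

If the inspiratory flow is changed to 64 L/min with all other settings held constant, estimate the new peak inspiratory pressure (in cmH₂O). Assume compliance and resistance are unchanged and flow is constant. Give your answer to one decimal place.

18.9

Flow: 33 L/min ÷ 60 = 0.55 L/s.
New flow: 64 L/min ÷ 60 = 1.0667 L/s.
PIP = Vt/C + R·V̇ + PEEP (constant-flow equation of motion).
Only the resistive term changes: ΔPIP = R × ΔV̇ = 5.5 × (1.0667 − 0.55) = 5.5 × 0.5167 = 2.842 cmH2O.
Original PIP = 480/68.6 + 5.5×0.55 + 6 = 16.022 cmH2O; new PIP = 16.022 + (2.842) = 18.864 cmH2O.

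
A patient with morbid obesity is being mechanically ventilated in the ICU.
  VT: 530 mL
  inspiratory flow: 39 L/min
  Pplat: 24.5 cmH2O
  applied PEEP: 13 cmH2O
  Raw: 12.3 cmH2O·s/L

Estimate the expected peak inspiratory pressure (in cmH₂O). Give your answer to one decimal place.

Flow: 39 L/min ÷ 60 = 0.65 L/s.
PIP = Pplat + Raw × flow = 24.5 + 12.3 × 0.65 = 24.5 + 7.995 = 32.495 cmH2O.

32.5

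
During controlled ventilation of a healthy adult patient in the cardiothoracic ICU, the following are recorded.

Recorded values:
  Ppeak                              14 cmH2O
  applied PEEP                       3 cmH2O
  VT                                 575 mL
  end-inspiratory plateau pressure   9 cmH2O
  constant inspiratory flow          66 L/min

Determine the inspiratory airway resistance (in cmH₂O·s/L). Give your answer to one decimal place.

4.5

Flow: 66 L/min ÷ 60 = 1.1 L/s.
Raw = (PIP − Pplat) / flow = (14 − 9) / 1.1 = 5.0 / 1.1 = 4.545 cmH2O·s/L.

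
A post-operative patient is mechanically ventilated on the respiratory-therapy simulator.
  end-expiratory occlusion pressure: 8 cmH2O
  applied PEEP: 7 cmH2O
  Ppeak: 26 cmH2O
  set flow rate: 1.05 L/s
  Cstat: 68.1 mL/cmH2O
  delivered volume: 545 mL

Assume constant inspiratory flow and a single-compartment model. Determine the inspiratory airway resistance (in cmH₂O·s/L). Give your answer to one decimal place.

Total PEEP = 8 cmH2O (set 7 + intrinsic 1); this is the baseline alveolar pressure.
Equation of motion (constant flow): PIP = Vt/C + R·V̇ + PEEP.
R·V̇ = PIP − Vt/C − PEEP = 26 − 545/68.1 − 8 = 26 − 8.003 − 8 = 9.997 cmH2O.
R = 9.997 / 1.05 = 9.521 cmH2O·s/L.

9.5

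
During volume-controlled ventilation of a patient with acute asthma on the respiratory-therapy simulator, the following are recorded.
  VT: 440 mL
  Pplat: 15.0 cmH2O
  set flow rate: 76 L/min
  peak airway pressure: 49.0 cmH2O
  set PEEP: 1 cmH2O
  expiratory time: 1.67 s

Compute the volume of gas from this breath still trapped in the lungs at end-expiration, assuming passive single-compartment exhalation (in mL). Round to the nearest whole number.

61

Flow: 76 L/min ÷ 60 = 1.2667 L/s.
R = (PIP − Pplat)/V̇ = (49.0 − 15.0) / 1.2667 = 34.0/1.2667 = 26.841 cmH2O·s/L.
C = Vt/(Pplat − PEEP) = 440.0 / (15.0 − 1) = 440.0/14.0 = 31.429 mL/cmH2O.
τ = R × C = 26.841 × 0.03143 L/cmH2O = 0.8436 s.
Fraction remaining = e^(−Te/τ) = e^(−1.67/0.8436) = 0.1381.
Trapped volume = 440.0 × 0.1381 = 60.764 mL.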